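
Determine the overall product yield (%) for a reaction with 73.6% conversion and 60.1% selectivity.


Overall yield = conversion (%) * selectivity (%) / 100
Conversion = 73.6%, Selectivity = 60.1%
Y = 73.6 * 60.1 / 100
= 44.2336 %

44.2336 %


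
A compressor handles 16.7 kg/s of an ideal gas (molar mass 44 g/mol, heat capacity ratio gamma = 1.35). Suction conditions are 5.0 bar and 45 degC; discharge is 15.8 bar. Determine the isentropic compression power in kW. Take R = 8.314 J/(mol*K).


Isentropic work: W = m*(gamma/(gamma-1))*(R*T1/MW)*((P2/P1)^((gamma-1)/gamma) - 1)
T1 = 45 + 273.15 = 318.15 K
Pressure ratio = 15.8 / 5.0 = 3.16
Exponent = (1.35 - 1)/1.35 = 0.259259
(P2/P1)^exp - 1 = 3.16^0.259259 - 1 = 0.347561
W = 16.7 * 1.35 / 0.35 * 8.314 * 318.15 / 44 * 0.347561 = 1346

1346 kW


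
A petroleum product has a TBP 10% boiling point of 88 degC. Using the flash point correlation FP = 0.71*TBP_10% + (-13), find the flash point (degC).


FP = 0.71 * 88 + (-13) = 49.48

49.48 degC


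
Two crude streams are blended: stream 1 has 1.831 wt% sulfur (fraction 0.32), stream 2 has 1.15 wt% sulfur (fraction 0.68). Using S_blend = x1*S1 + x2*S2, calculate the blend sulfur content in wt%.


Linear sulfur blending: S_blend = x1*S1 + x2*S2
Contribution 1: 0.32 * 1.831 = 0.58592 wt%
Contribution 2: 0.68 * 1.15 = 0.782 wt%
S_blend = 0.58592 + 0.782 = 1.36792

1.36792 wt%


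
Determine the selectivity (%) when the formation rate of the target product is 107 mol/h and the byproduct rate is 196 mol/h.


Selectivity = desired / (desired + undesired) * 100
Total products = 107 + 196 = 303 mol/h
S = 107 / 303 * 100
= 0.3531 * 100
= 35.31 %

35.31 %


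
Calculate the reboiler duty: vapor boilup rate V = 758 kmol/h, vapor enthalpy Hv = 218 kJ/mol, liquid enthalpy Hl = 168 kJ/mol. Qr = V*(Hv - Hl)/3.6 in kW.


Qr = 758 * (218 - 168) / 3.6 = 758 * 50 / 3.6 = 10530

10530 kW


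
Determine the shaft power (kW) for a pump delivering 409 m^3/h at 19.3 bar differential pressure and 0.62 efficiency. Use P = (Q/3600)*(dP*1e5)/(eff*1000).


Q = 409 / 3600 = 0.113611 m^3/s
P = 0.113611 * (19.3 * 1e5) / 0.62 / 1000 = 353.7

353.7 kW


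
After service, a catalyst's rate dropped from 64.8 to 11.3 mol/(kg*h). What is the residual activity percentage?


Activity (%) = (rate_used / rate_fresh) * 100
rate_used = 11.3, rate_fresh = 64.8
= (11.3 / 64.8) * 100
= 0.1744 * 100 = 17.44

17.44 %


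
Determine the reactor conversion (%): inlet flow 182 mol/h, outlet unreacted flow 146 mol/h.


X = (F_in - F_out) / F_in * 100
Moles reacted = 182 - 146 = 36
X = 36 / 182 * 100
= 0.1978 * 100
= 19.78 %

19.78 %


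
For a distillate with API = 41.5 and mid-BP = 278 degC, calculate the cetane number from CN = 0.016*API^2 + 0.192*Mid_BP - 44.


CN = 0.016 * 41.5^2 + 0.192 * 278 - 44
CN = 27.556 + 53.376 - 44 = 36.932

36.932


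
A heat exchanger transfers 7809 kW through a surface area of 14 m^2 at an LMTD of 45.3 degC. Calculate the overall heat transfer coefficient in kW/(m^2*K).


From Q = U*A*LMTD, U = Q / (A * LMTD)
U = 7809 / (14 * 45.3) = 7809 / 634.2 = 12.31

12.31 kW/(m^2*K)


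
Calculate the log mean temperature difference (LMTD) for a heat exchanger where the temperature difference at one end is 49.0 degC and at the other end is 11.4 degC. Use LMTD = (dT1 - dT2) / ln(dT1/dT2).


LMTD = (dT1 - dT2) / ln(dT1/dT2)
= (49.0 - 11.4) / ln(49.0 / 11.4) = 37.6 / 1.45821 = 25.79

25.79 degC


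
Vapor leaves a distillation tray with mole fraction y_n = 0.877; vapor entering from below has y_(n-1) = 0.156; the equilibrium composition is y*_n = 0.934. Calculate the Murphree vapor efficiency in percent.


Murphree vapor efficiency: EMV = (y_n - y_(n-1)) / (y*_n - y_(n-1)) * 100
EMV = (0.877 - 0.156) / (0.934 - 0.156) * 100 = 0.721 / 0.778 * 100 = 92.67

92.67 %


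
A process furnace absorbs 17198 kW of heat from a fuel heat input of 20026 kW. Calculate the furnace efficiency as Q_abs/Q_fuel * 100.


Furnace efficiency = Q_absorbed / Q_fuel * 100
= 17198 / 20026 * 100 = 85.88

85.88 %


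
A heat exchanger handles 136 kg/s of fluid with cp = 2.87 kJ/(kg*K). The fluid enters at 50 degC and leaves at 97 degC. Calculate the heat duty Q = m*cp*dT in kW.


Q = m_dot * cp * delta_T
delta_T = 97 - 50 = 47 K
Q = 136 * 2.87 * 47
= 390.32 * 47
= 18345.04 kW

18345.04 kW


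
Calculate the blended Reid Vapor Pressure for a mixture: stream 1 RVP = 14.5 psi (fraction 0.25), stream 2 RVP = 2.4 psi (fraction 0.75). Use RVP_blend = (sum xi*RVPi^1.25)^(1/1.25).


Chevron index: RVP_blend = (sum xi*RVPi^1.25)^(1/1.25)
RVP^1.25 terms: 0.25 * 14.5^1.25 + 0.75 * 2.4^1.25 = 9.31415
RVP_blend = 9.31415^(1/1.25) = 5.961

5.961 psi


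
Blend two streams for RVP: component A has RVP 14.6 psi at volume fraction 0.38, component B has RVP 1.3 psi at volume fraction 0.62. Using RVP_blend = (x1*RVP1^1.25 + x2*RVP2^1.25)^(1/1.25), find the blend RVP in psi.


Chevron index: RVP_blend = (sum xi*RVPi^1.25)^(1/1.25)
RVP^1.25 terms: 0.38 * 14.6^1.25 + 0.62 * 1.3^1.25 = 11.7055
RVP_blend = 11.7055^(1/1.25) = 7.157

7.157 psi


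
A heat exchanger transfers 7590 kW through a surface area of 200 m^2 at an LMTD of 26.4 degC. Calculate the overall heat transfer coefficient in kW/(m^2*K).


From Q = U*A*LMTD, U = Q / (A * LMTD)
U = 7590 / (200 * 26.4) = 7590 / 5280 = 1.438

1.438 kW/(m^2*K)


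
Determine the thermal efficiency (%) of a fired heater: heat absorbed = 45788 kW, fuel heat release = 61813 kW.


Furnace efficiency = Q_absorbed / Q_fuel * 100
= 45788 / 61813 * 100 = 74.08

74.08 %


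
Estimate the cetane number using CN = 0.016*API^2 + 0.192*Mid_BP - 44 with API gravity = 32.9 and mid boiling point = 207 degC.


CN = 0.016 * 32.9^2 + 0.192 * 207 - 44
CN = 17.31856 + 39.744 - 44 = 13.06256

13.06256


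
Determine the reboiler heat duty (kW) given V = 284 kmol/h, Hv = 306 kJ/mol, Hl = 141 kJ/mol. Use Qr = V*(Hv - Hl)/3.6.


Qr = 284 * (306 - 141) / 3.6 = 284 * 165 / 3.6 = 13020

13020 kW


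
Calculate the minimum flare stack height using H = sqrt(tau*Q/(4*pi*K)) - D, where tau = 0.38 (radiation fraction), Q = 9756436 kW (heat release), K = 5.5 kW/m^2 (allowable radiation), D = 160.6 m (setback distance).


tau*Q/(4*pi*K) = 0.38 * 9756436 / (4 * pi * 5.5) = 53641.7
sqrt(53641.7) = 231.607
H = 231.607 - 160.6 = 71.01

71.01 m


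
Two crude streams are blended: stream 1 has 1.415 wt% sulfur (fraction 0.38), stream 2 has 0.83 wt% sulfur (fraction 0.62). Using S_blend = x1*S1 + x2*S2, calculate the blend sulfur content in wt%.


Linear sulfur blending: S_blend = x1*S1 + x2*S2
Contribution 1: 0.38 * 1.415 = 0.5377 wt%
Contribution 2: 0.62 * 0.83 = 0.5146 wt%
S_blend = 0.5377 + 0.5146 = 1.0523

1.0523 wt%


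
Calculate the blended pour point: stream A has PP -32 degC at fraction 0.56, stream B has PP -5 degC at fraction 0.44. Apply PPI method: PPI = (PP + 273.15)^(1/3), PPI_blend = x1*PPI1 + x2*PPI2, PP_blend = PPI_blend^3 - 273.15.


PPI_1 = (-32 + 273.15)^(1/3) = 6.224375
PPI_2 = (-5 + 273.15)^(1/3) = 6.448508
PPI_blend = 0.56 * 6.224375 + 0.44 * 6.448508 = 6.322994
PP_blend = 6.322994^3 - 273.15 = 252.7949 - 273.15 = -20.36

-20.36 degC


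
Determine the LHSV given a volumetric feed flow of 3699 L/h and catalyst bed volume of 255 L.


LHSV = volumetric feed rate / catalyst volume
= 3699 L/h / 255 L
= 14.51 h^-1

14.51 h^-1


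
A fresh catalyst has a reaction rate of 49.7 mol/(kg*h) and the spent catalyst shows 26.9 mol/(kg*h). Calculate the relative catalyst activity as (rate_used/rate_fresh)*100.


Activity (%) = (rate_used / rate_fresh) * 100
rate_used = 26.9, rate_fresh = 49.7
= (26.9 / 49.7) * 100
= 0.5412 * 100 = 54.12

54.12 %


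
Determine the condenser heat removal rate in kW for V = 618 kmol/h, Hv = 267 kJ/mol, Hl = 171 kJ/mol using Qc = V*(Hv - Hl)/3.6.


Qc = 618 * (267 - 171) / 3.6 = 618 * 96 / 3.6 = 16480

16480 kW


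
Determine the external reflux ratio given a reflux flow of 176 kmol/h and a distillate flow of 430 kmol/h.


Reflux ratio definition: R = L / D (liquid returned / distillate withdrawn)
L = 176 kmol/h, D = 430 kmol/h
R = 176 / 430 = 0.4093

0.4093


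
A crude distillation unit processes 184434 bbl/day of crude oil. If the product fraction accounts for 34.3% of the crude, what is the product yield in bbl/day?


Crude throughput = 184434 bbl/day
Fraction yield = 34.3%
yield = throughput * fraction / 100
yield = 184434 * 34.3 / 100 = 63260.862

63260.862 bbl/day


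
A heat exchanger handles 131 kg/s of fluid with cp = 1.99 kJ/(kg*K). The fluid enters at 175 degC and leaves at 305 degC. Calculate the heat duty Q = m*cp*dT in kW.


Q = m_dot * cp * delta_T
delta_T = 305 - 175 = 130 K
Q = 131 * 1.99 * 130
= 260.69 * 130
= 33889.7 kW

33889.7 kW


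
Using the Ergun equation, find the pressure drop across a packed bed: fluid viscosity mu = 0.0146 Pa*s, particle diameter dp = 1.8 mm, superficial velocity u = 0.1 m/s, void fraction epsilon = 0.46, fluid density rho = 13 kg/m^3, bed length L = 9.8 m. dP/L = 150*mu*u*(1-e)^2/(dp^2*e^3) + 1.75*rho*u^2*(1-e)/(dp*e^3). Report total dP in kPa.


dp = 1.8 mm = 0.0018 m
Viscous term = 150*0.0146*0.1*(1-0.46)^2 / (0.0018^2*0.46^3) = 202494
Inertial term = 1.75*13*0.1^2*(1-0.46) / (0.0018*0.46^3) = 701.179
dP/L = 202494 + 701.179 = 203195 Pa/m
dP = 203195 * 9.8 / 1000 = 1991 kPa

1991 kPa


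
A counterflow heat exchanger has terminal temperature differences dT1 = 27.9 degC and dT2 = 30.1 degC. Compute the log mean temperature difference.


LMTD = (dT1 - dT2) / ln(dT1/dT2)
= (27.9 - 30.1) / ln(27.9 / 30.1) = -2.2 / -0.0758985 = 28.99

28.99 degC


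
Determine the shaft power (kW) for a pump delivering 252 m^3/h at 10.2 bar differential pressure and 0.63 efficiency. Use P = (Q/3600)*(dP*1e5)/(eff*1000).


Q = 252 / 3600 = 0.07 m^3/s
P = 0.07 * (10.2 * 1e5) / 0.63 / 1000 = 113.3

113.3 kW


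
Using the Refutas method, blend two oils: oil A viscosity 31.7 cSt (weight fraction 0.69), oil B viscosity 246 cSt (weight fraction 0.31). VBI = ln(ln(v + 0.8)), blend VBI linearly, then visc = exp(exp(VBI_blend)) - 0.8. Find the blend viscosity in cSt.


Refutas method: VBN_i = 14.534*ln(ln(visc_i + 0.8)) + 10.975, blended linearly by mass fraction; since VBN is linear in VBI_i = ln(ln(visc_i + 0.8)) and the fractions sum to 1, blend VBI directly: visc = exp(exp(VBI_blend)) - 0.8
VBI_1 = ln(ln(31.7 + 0.8)) = 1.24739
VBI_2 = ln(ln(246 + 0.8)) = 1.70631
VBI_blend = 0.69 * 1.24739 + 0.31 * 1.70631 = 1.38966
visc_blend = exp(exp(1.38966)) - 0.8 = 54.54

54.54 cSt


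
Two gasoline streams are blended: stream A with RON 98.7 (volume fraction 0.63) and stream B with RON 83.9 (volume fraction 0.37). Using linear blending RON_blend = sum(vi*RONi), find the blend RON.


Linear blending: RON_blend = sum(vi * RONi)
Contribution 1: 0.63 * 98.7 = 62.181
Contribution 2: 0.37 * 83.9 = 31.043
RON_blend = 62.181 + 31.043 = 93.224

93.224


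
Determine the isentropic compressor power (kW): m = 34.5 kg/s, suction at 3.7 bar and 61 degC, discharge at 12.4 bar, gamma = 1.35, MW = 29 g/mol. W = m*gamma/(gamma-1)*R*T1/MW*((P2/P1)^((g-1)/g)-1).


Isentropic work: W = m*(gamma/(gamma-1))*(R*T1/MW)*((P2/P1)^((gamma-1)/gamma) - 1)
T1 = 61 + 273.15 = 334.15 K
Pressure ratio = 12.4 / 3.7 = 3.35135
Exponent = (1.35 - 1)/1.35 = 0.259259
(P2/P1)^exp - 1 = 3.35135^0.259259 - 1 = 0.368258
W = 34.5 * 1.35 / 0.35 * 8.314 * 334.15 / 29 * 0.368258 = 4695

4695 kW


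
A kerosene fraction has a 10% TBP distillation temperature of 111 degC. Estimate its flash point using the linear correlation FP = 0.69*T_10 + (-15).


FP = 0.69 * 111 + (-15) = 61.59

61.59 degC


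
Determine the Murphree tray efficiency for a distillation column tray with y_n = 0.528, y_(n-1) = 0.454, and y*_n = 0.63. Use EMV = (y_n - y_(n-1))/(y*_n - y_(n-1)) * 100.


Murphree vapor efficiency: EMV = (y_n - y_(n-1)) / (y*_n - y_(n-1)) * 100
EMV = (0.528 - 0.454) / (0.63 - 0.454) * 100 = 0.074 / 0.176 * 100 = 42.05

42.05 %


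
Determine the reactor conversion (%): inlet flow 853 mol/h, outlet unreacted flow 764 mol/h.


X = (F_in - F_out) / F_in * 100
Moles reacted = 853 - 764 = 89
X = 89 / 853 * 100
= 0.1043 * 100
= 10.43 %

10.43 %


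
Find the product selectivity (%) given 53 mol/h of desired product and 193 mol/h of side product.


Selectivity = desired / (desired + undesired) * 100
Total products = 53 + 193 = 246 mol/h
S = 53 / 246 * 100
= 0.2154 * 100
= 21.54 %

21.54 %


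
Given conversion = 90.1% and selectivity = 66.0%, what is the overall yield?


Overall yield = conversion (%) * selectivity (%) / 100
Conversion = 90.1%, Selectivity = 66.0%
Y = 90.1 * 66.0 / 100
= 59.466 %

59.466 %


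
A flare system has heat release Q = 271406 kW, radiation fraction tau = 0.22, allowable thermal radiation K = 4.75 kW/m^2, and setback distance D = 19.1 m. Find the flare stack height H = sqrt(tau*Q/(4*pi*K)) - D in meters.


tau*Q/(4*pi*K) = 0.22 * 271406 / (4 * pi * 4.75) = 1000.32
sqrt(1000.32) = 31.6278
H = 31.6278 - 19.1 = 12.53

12.53 m


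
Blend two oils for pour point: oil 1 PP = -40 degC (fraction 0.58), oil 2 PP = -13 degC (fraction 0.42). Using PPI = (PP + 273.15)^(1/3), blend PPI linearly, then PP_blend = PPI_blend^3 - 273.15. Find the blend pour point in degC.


PPI_1 = (-40 + 273.15)^(1/3) = 6.15477
PPI_2 = (-13 + 273.15)^(1/3) = 6.383731
PPI_blend = 0.58 * 6.15477 + 0.42 * 6.383731 = 6.250934
PP_blend = 6.250934^3 - 273.15 = 244.2501 - 273.15 = -28.9

-28.9 degC


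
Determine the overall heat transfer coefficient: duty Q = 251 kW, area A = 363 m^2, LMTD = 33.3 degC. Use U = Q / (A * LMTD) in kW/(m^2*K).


From Q = U*A*LMTD, U = Q / (A * LMTD)
U = 251 / (363 * 33.3) = 251 / 12087.9 = 0.02076

0.02076 kW/(m^2*K)


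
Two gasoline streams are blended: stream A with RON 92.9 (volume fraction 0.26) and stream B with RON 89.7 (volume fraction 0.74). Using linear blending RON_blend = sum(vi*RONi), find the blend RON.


Linear blending: RON_blend = sum(vi * RONi)
Contribution 1: 0.26 * 92.9 = 24.154
Contribution 2: 0.74 * 89.7 = 66.378
RON_blend = 24.154 + 66.378 = 90.532

90.532


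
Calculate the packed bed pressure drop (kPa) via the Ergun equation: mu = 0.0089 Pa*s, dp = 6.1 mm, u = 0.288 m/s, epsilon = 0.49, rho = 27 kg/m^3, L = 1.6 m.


dp = 6.1 mm = 0.0061 m
Viscous term = 150*0.0089*0.288*(1-0.49)^2 / (0.0061^2*0.49^3) = 22843.7
Inertial term = 1.75*27*0.288^2*(1-0.49) / (0.0061*0.49^3) = 2785.09
dP/L = 22843.7 + 2785.09 = 25628.8 Pa/m
dP = 25628.8 * 1.6 / 1000 = 41.01 kPa

41.01 kPa


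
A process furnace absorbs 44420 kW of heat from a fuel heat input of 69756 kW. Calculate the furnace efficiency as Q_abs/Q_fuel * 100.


Furnace efficiency = Q_absorbed / Q_fuel * 100
= 44420 / 69756 * 100 = 63.68

63.68 %


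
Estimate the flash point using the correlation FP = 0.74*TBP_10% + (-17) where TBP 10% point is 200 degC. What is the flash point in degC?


FP = 0.74 * 200 + (-17) = 131

131 degC


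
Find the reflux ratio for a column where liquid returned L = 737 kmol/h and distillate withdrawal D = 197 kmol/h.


Reflux ratio definition: R = L / D (liquid returned / distillate withdrawn)
L = 737 kmol/h, D = 197 kmol/h
R = 737 / 197 = 3.741

3.741


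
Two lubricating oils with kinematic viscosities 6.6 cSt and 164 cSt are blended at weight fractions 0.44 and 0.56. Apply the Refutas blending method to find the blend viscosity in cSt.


Refutas method: VBN_i = 14.534*ln(ln(visc_i + 0.8)) + 10.975, blended linearly by mass fraction; since VBN is linear in VBI_i = ln(ln(visc_i + 0.8)) and the fractions sum to 1, blend VBI directly: visc = exp(exp(VBI_blend)) - 0.8
VBI_1 = ln(ln(6.6 + 0.8)) = 0.693887
VBI_2 = ln(ln(164 + 0.8)) = 1.63017
VBI_blend = 0.44 * 0.693887 + 0.56 * 1.63017 = 1.21821
visc_blend = exp(exp(1.21821)) - 0.8 = 28.60

28.60 cSt


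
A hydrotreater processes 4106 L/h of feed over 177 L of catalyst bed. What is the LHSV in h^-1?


LHSV = volumetric feed rate / catalyst volume
= 4106 L/h / 177 L
= 23.20 h^-1

23.20 h^-1


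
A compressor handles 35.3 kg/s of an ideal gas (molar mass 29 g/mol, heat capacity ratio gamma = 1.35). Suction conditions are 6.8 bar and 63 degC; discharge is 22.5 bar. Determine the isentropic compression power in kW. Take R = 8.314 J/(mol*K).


Isentropic work: W = m*(gamma/(gamma-1))*(R*T1/MW)*((P2/P1)^((gamma-1)/gamma) - 1)
T1 = 63 + 273.15 = 336.15 K
Pressure ratio = 22.5 / 6.8 = 3.30882
Exponent = (1.35 - 1)/1.35 = 0.259259
(P2/P1)^exp - 1 = 3.30882^0.259259 - 1 = 0.363735
W = 35.3 * 1.35 / 0.35 * 8.314 * 336.15 / 29 * 0.363735 = 4773

4773 kW


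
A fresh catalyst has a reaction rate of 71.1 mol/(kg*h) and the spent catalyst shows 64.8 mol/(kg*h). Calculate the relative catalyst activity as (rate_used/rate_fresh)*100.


Activity (%) = (rate_used / rate_fresh) * 100
rate_used = 64.8, rate_fresh = 71.1
= (64.8 / 71.1) * 100
= 0.9114 * 100 = 91.14

91.14 %


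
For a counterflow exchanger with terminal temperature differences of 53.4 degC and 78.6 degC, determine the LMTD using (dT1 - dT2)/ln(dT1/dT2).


LMTD = (dT1 - dT2) / ln(dT1/dT2)
= (53.4 - 78.6) / ln(53.4 / 78.6) = -25.2 / -0.386561 = 65.19

65.19 degC


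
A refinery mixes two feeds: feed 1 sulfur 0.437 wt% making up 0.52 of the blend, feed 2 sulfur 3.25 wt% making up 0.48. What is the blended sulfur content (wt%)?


Linear sulfur blending: S_blend = x1*S1 + x2*S2
Contribution 1: 0.52 * 0.437 = 0.22724 wt%
Contribution 2: 0.48 * 3.25 = 1.56 wt%
S_blend = 0.22724 + 1.56 = 1.78724

1.78724 wt%


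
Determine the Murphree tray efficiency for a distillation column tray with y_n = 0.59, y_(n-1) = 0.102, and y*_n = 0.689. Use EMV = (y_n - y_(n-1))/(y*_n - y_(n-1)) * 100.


Murphree vapor efficiency: EMV = (y_n - y_(n-1)) / (y*_n - y_(n-1)) * 100
EMV = (0.59 - 0.102) / (0.689 - 0.102) * 100 = 0.488 / 0.587 * 100 = 83.13

83.13 %


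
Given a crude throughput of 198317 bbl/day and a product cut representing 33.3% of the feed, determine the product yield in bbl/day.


Crude throughput = 198317 bbl/day
Fraction yield = 33.3%
yield = throughput * fraction / 100
yield = 198317 * 33.3 / 100 = 66039.561

66039.561 bbl/day


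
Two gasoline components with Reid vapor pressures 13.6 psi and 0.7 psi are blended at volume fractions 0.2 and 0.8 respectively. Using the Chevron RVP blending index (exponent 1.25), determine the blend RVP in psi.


Chevron index: RVP_blend = (sum xi*RVPi^1.25)^(1/1.25)
RVP^1.25 terms: 0.2 * 13.6^1.25 + 0.8 * 0.7^1.25 = 5.73563
RVP_blend = 5.73563^(1/1.25) = 4.045

4.045 psi


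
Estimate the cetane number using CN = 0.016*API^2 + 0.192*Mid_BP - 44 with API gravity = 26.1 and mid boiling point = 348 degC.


CN = 0.016 * 26.1^2 + 0.192 * 348 - 44
CN = 10.89936 + 66.816 - 44 = 33.71536

33.71536


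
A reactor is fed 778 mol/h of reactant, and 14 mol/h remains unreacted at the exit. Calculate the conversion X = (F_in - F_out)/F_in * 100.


X = (F_in - F_out) / F_in * 100
Moles reacted = 778 - 14 = 764
X = 764 / 778 * 100
= 0.9820 * 100
= 98.20 %

98.20 %


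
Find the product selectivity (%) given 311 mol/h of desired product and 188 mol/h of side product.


Selectivity = desired / (desired + undesired) * 100
Total products = 311 + 188 = 499 mol/h
S = 311 / 499 * 100
= 0.6232 * 100
= 62.32 %

62.32 %


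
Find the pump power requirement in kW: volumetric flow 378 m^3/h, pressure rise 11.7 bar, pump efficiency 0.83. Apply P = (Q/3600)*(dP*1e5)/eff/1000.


Q = 378 / 3600 = 0.105 m^3/s
P = 0.105 * (11.7 * 1e5) / 0.83 / 1000 = 148.0

148.0 kW


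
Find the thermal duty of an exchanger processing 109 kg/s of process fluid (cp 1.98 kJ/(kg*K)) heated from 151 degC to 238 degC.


Q = m_dot * cp * delta_T
delta_T = 238 - 151 = 87 K
Q = 109 * 1.98 * 87
= 215.82 * 87
= 18776.34 kW

18776.34 kW


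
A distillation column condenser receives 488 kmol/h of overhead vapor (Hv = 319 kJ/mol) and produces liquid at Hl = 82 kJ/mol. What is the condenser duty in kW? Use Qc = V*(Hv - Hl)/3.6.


Qc = 488 * (319 - 82) / 3.6 = 488 * 237 / 3.6 = 32130

32130 kW


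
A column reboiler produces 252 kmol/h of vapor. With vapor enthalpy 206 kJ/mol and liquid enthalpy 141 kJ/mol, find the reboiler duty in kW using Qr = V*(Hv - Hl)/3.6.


Qr = 252 * (206 - 141) / 3.6 = 252 * 65 / 3.6 = 4550

4550 kW


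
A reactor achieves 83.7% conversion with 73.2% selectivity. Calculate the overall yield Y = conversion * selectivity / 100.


Overall yield = conversion (%) * selectivity (%) / 100
Conversion = 83.7%, Selectivity = 73.2%
Y = 83.7 * 73.2 / 100
= 61.2684 %

61.2684 %


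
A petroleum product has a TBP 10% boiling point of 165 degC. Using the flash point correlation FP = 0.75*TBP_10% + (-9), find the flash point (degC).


FP = 0.75 * 165 + (-9) = 114.75

114.75 degC


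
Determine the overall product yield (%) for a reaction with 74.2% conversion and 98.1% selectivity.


Overall yield = conversion (%) * selectivity (%) / 100
Conversion = 74.2%, Selectivity = 98.1%
Y = 74.2 * 98.1 / 100
= 72.7902 %

72.7902 %


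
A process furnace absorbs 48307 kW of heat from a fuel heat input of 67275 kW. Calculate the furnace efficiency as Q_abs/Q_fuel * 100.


Furnace efficiency = Q_absorbed / Q_fuel * 100
= 48307 / 67275 * 100 = 71.81

71.81 %


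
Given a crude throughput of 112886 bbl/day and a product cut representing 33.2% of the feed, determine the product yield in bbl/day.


Crude throughput = 112886 bbl/day
Fraction yield = 33.2%
yield = throughput * fraction / 100
yield = 112886 * 33.2 / 100 = 37478.152

37478.152 bbl/day


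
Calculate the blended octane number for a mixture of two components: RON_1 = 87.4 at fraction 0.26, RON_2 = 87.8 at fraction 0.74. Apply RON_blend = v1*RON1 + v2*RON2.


Linear blending: RON_blend = sum(vi * RONi)
Contribution 1: 0.26 * 87.4 = 22.724
Contribution 2: 0.74 * 87.8 = 64.972
RON_blend = 22.724 + 64.972 = 87.696

87.696


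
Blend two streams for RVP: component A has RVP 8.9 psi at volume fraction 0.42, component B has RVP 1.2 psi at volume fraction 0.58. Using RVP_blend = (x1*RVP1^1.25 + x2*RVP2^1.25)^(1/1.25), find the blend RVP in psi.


Chevron index: RVP_blend = (sum xi*RVPi^1.25)^(1/1.25)
RVP^1.25 terms: 0.42 * 8.9^1.25 + 0.58 * 1.2^1.25 = 7.1848
RVP_blend = 7.1848^(1/1.25) = 4.843

4.843 psi


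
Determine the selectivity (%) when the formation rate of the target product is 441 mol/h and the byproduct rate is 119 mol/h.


Selectivity = desired / (desired + undesired) * 100
Total products = 441 + 119 = 560 mol/h
S = 441 / 560 * 100
= 0.7875 * 100
= 78.75 %

78.75 %


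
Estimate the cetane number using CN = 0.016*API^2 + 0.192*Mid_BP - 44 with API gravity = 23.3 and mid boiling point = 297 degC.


CN = 0.016 * 23.3^2 + 0.192 * 297 - 44
CN = 8.68624 + 57.024 - 44 = 21.71024

21.71024


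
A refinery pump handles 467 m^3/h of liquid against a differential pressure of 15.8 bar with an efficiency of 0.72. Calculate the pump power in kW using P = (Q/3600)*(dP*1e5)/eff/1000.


Q = 467 / 3600 = 0.129722 m^3/s
P = 0.129722 * (15.8 * 1e5) / 0.72 / 1000 = 284.7

284.7 kW


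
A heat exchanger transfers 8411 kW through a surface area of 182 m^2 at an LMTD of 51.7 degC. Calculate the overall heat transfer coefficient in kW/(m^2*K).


From Q = U*A*LMTD, U = Q / (A * LMTD)
U = 8411 / (182 * 51.7) = 8411 / 9409.4 = 0.8939

0.8939 kW/(m^2*K)


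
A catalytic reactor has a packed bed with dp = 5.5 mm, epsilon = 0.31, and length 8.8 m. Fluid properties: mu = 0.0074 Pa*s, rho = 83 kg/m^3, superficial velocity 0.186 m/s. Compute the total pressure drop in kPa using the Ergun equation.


dp = 5.5 mm = 0.0055 m
Viscous term = 150*0.0074*0.186*(1-0.31)^2 / (0.0055^2*0.31^3) = 109075
Inertial term = 1.75*83*0.186^2*(1-0.31) / (0.0055*0.31^3) = 21161.3
dP/L = 109075 + 21161.3 = 130236 Pa/m
dP = 130236 * 8.8 / 1000 = 1146 kPa

1146 kPa


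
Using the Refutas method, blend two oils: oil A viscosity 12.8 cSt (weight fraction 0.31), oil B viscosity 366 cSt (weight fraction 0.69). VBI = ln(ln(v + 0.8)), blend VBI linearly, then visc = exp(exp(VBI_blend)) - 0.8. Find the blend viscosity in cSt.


Refutas method: VBN_i = 14.534*ln(ln(visc_i + 0.8)) + 10.975, blended linearly by mass fraction; since VBN is linear in VBI_i = ln(ln(visc_i + 0.8)) and the fractions sum to 1, blend VBI directly: visc = exp(exp(VBI_blend)) - 0.8
VBI_1 = ln(ln(12.8 + 0.8)) = 0.959377
VBI_2 = ln(ln(366 + 0.8)) = 1.77577
VBI_blend = 0.31 * 0.959377 + 0.69 * 1.77577 = 1.52269
visc_blend = exp(exp(1.52269)) - 0.8 = 97.16

97.16 cSt


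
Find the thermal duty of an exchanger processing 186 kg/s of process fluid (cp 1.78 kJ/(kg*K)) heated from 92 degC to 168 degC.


Q = m_dot * cp * delta_T
delta_T = 168 - 92 = 76 K
Q = 186 * 1.78 * 76
= 331.08 * 76
= 25162.08 kW

25162.08 kW


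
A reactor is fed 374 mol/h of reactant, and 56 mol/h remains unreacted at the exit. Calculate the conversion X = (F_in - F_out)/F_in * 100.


X = (F_in - F_out) / F_in * 100
Moles reacted = 374 - 56 = 318
X = 318 / 374 * 100
= 0.8503 * 100
= 85.03 %

85.03 %


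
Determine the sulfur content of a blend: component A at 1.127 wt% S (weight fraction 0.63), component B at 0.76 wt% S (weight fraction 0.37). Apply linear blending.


Linear sulfur blending: S_blend = x1*S1 + x2*S2
Contribution 1: 0.63 * 1.127 = 0.71001 wt%
Contribution 2: 0.37 * 0.76 = 0.2812 wt%
S_blend = 0.71001 + 0.2812 = 0.99121

0.99121 wt%


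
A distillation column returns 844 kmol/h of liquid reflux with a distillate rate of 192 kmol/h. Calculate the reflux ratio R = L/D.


Reflux ratio definition: R = L / D (liquid returned / distillate withdrawn)
L = 844 kmol/h, D = 192 kmol/h
R = 844 / 192 = 4.396

4.396


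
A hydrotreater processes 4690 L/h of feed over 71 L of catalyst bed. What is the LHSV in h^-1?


LHSV = volumetric feed rate / catalyst volume
= 4690 L/h / 71 L
= 66.06 h^-1

66.06 h^-1


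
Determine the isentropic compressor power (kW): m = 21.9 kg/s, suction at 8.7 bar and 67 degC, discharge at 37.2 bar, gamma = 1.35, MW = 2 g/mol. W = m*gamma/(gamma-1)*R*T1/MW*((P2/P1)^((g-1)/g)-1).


Isentropic work: W = m*(gamma/(gamma-1))*(R*T1/MW)*((P2/P1)^((gamma-1)/gamma) - 1)
T1 = 67 + 273.15 = 340.15 K
Pressure ratio = 37.2 / 8.7 = 4.27586
Exponent = (1.35 - 1)/1.35 = 0.259259
(P2/P1)^exp - 1 = 4.27586^0.259259 - 1 = 0.457466
W = 21.9 * 1.35 / 0.35 * 8.314 * 340.15 / 2 * 0.457466 = 54640

54640 kW


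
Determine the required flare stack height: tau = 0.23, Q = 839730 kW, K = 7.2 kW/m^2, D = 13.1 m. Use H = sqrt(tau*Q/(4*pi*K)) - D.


tau*Q/(4*pi*K) = 0.23 * 839730 / (4 * pi * 7.2) = 2134.64
sqrt(2134.64) = 46.2022
H = 46.2022 - 13.1 = 33.10

33.10 m


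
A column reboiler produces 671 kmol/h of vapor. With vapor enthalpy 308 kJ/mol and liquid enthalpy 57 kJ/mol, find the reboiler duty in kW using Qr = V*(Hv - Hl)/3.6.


Qr = 671 * (308 - 57) / 3.6 = 671 * 251 / 3.6 = 46780

46780 kW


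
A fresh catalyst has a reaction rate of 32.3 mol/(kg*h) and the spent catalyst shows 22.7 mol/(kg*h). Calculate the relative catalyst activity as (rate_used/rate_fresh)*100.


Activity (%) = (rate_used / rate_fresh) * 100
rate_used = 22.7, rate_fresh = 32.3
= (22.7 / 32.3) * 100
= 0.7028 * 100 = 70.28

70.28 %


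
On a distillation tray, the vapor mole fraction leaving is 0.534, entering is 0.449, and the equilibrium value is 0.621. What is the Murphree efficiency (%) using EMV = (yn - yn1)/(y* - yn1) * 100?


Murphree vapor efficiency: EMV = (y_n - y_(n-1)) / (y*_n - y_(n-1)) * 100
EMV = (0.534 - 0.449) / (0.621 - 0.449) * 100 = 0.085 / 0.172 * 100 = 49.42

49.42 %


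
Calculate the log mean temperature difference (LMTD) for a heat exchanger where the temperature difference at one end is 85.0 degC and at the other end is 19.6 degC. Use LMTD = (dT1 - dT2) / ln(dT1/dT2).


LMTD = (dT1 - dT2) / ln(dT1/dT2)
= (85.0 - 19.6) / ln(85.0 / 19.6) = 65.4 / 1.46712 = 44.58

44.58 degC


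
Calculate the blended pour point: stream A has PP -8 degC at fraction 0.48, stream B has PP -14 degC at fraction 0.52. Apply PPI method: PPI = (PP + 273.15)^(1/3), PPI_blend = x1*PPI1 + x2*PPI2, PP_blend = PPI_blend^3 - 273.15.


PPI_1 = (-8 + 273.15)^(1/3) = 6.42437
PPI_2 = (-14 + 273.15)^(1/3) = 6.375541
PPI_blend = 0.48 * 6.42437 + 0.52 * 6.375541 = 6.398979
PP_blend = 6.398979^3 - 273.15 = 262.0186 - 273.15 = -11.13

-11.13 degC


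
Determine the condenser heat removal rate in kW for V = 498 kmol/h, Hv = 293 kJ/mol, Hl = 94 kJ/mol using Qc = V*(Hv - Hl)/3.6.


Qc = 498 * (293 - 94) / 3.6 = 498 * 199 / 3.6 = 27530

27530 kW


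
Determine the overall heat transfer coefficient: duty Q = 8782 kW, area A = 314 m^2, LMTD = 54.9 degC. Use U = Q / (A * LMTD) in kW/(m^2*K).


From Q = U*A*LMTD, U = Q / (A * LMTD)
U = 8782 / (314 * 54.9) = 8782 / 17238.6 = 0.5094

0.5094 kW/(m^2*K)


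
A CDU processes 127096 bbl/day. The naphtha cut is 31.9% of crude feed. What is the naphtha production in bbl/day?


Crude throughput = 127096 bbl/day
Fraction yield = 31.9%
yield = throughput * fraction / 100
yield = 127096 * 31.9 / 100 = 40543.624

40543.624 bbl/day


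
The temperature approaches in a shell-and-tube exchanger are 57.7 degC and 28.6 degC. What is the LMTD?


LMTD = (dT1 - dT2) / ln(dT1/dT2)
= (57.7 - 28.6) / ln(57.7 / 28.6) = 29.1 / 0.70185 = 41.46

41.46 degC


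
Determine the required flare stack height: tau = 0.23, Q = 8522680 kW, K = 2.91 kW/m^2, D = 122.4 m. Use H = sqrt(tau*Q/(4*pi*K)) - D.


tau*Q/(4*pi*K) = 0.23 * 8522680 / (4 * pi * 2.91) = 53604.5
sqrt(53604.5) = 231.526
H = 231.526 - 122.4 = 109.1

109.1 m


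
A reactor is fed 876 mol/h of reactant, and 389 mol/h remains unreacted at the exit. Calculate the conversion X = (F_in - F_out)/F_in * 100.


X = (F_in - F_out) / F_in * 100
Moles reacted = 876 - 389 = 487
X = 487 / 876 * 100
= 0.5559 * 100
= 55.59 %

55.59 %


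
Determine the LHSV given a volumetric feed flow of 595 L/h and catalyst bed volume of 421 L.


LHSV = volumetric feed rate / catalyst volume
= 595 L/h / 421 L
= 1.413 h^-1

1.413 h^-1


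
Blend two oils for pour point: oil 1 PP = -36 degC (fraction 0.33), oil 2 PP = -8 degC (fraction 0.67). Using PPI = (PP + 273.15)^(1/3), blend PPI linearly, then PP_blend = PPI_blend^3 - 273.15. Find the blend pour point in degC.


PPI_1 = (-36 + 273.15)^(1/3) = 6.189768
PPI_2 = (-8 + 273.15)^(1/3) = 6.42437
PPI_blend = 0.33 * 6.189768 + 0.67 * 6.42437 = 6.346951
PP_blend = 6.346951^3 - 273.15 = 255.6792 - 273.15 = -17.47

-17.47 degC


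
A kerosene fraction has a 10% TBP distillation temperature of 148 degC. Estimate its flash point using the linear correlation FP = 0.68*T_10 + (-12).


FP = 0.68 * 148 + (-12) = 88.64

88.64 degC


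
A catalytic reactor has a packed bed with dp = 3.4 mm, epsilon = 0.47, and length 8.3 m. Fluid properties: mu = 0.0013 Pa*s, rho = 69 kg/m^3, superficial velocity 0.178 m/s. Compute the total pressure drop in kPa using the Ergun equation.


dp = 3.4 mm = 0.0034 m
Viscous term = 150*0.0013*0.178*(1-0.47)^2 / (0.0034^2*0.47^3) = 8123.72
Inertial term = 1.75*69*0.178^2*(1-0.47) / (0.0034*0.47^3) = 5744.21
dP/L = 8123.72 + 5744.21 = 13867.9 Pa/m
dP = 13867.9 * 8.3 / 1000 = 115.1 kPa

115.1 kPa


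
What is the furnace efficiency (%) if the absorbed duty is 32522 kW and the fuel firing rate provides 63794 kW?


Furnace efficiency = Q_absorbed / Q_fuel * 100
= 32522 / 63794 * 100 = 50.98

50.98 %


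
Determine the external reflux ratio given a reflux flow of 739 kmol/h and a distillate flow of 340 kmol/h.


Reflux ratio definition: R = L / D (liquid returned / distillate withdrawn)
L = 739 kmol/h, D = 340 kmol/h
R = 739 / 340 = 2.174

2.174


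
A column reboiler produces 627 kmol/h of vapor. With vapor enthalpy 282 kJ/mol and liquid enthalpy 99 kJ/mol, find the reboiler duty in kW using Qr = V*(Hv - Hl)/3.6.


Qr = 627 * (282 - 99) / 3.6 = 627 * 183 / 3.6 = 31870

31870 kW


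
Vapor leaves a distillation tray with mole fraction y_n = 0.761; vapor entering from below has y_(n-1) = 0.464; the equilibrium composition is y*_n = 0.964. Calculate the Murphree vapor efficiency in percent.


Murphree vapor efficiency: EMV = (y_n - y_(n-1)) / (y*_n - y_(n-1)) * 100
EMV = (0.761 - 0.464) / (0.964 - 0.464) * 100 = 0.297 / 0.5 * 100 = 59.40

59.40 %


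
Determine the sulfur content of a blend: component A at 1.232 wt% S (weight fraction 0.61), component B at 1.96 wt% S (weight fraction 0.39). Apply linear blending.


Linear sulfur blending: S_blend = x1*S1 + x2*S2
Contribution 1: 0.61 * 1.232 = 0.75152 wt%
Contribution 2: 0.39 * 1.96 = 0.7644 wt%
S_blend = 0.75152 + 0.7644 = 1.51592

1.51592 wt%


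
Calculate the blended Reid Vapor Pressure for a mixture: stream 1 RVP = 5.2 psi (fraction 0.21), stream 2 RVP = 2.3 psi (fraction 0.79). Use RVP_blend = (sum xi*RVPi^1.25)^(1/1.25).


Chevron index: RVP_blend = (sum xi*RVPi^1.25)^(1/1.25)
RVP^1.25 terms: 0.21 * 5.2^1.25 + 0.79 * 2.3^1.25 = 3.88663
RVP_blend = 3.88663^(1/1.25) = 2.963

2.963 psi


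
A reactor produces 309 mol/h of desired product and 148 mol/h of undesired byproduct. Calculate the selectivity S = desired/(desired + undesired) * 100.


Selectivity = desired / (desired + undesired) * 100
Total products = 309 + 148 = 457 mol/h
S = 309 / 457 * 100
= 0.6761 * 100
= 67.61 %

67.61 %


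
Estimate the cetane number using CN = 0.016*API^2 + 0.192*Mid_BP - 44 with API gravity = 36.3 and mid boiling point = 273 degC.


CN = 0.016 * 36.3^2 + 0.192 * 273 - 44
CN = 21.08304 + 52.416 - 44 = 29.49904

29.49904


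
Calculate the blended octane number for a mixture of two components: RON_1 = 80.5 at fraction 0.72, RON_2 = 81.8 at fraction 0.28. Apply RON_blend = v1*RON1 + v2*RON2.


Linear blending: RON_blend = sum(vi * RONi)
Contribution 1: 0.72 * 80.5 = 57.96
Contribution 2: 0.28 * 81.8 = 22.904
RON_blend = 57.96 + 22.904 = 80.864

80.864


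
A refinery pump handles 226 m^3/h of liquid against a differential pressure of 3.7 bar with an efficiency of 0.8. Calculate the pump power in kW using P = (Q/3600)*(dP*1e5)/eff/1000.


Q = 226 / 3600 = 0.0627778 m^3/s
P = 0.0627778 * (3.7 * 1e5) / 0.8 / 1000 = 29.03

29.03 kW


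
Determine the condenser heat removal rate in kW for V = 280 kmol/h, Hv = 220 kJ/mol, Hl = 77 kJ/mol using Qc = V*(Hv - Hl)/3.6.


Qc = 280 * (220 - 77) / 3.6 = 280 * 143 / 3.6 = 11120

11120 kW


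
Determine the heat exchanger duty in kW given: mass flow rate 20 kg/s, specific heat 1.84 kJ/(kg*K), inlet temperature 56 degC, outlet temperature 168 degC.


Q = m_dot * cp * delta_T
delta_T = 168 - 56 = 112 K
Q = 20 * 1.84 * 112
= 36.8 * 112
= 4121.6 kW

4121.6 kW


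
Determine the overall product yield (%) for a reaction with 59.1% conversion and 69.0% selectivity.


Overall yield = conversion (%) * selectivity (%) / 100
Conversion = 59.1%, Selectivity = 69.0%
Y = 59.1 * 69.0 / 100
= 40.779 %

40.779 %


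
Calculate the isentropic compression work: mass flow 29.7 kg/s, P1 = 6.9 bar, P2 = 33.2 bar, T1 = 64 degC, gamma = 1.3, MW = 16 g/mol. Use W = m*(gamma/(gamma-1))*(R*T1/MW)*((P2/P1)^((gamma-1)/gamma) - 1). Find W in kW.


Isentropic work: W = m*(gamma/(gamma-1))*(R*T1/MW)*((P2/P1)^((gamma-1)/gamma) - 1)
T1 = 64 + 273.15 = 337.15 K
Pressure ratio = 33.2 / 6.9 = 4.81159
Exponent = (1.3 - 1)/1.3 = 0.230769
(P2/P1)^exp - 1 = 4.81159^0.230769 - 1 = 0.436981
W = 29.7 * 1.3 / 0.3 * 8.314 * 337.15 / 16 * 0.436981 = 9853

9853 kW


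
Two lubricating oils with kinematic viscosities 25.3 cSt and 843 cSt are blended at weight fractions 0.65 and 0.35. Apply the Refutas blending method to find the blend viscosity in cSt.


Refutas method: VBN_i = 14.534*ln(ln(visc_i + 0.8)) + 10.975, blended linearly by mass fraction; since VBN is linear in VBI_i = ln(ln(visc_i + 0.8)) and the fractions sum to 1, blend VBI directly: visc = exp(exp(VBI_blend)) - 0.8
VBI_1 = ln(ln(25.3 + 0.8)) = 1.18232
VBI_2 = ln(ln(843 + 0.8)) = 1.90775
VBI_blend = 0.65 * 1.18232 + 0.35 * 1.90775 = 1.43622
visc_blend = exp(exp(1.43622)) - 0.8 = 66.21

66.21 cSt


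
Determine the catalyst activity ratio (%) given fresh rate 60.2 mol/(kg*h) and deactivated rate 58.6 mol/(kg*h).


Activity (%) = (rate_used / rate_fresh) * 100
rate_used = 58.6, rate_fresh = 60.2
= (58.6 / 60.2) * 100
= 0.9734 * 100 = 97.34

97.34 %


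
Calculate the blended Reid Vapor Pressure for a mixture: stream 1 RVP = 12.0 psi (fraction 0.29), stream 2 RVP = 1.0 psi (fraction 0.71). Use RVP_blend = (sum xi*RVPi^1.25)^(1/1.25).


Chevron index: RVP_blend = (sum xi*RVPi^1.25)^(1/1.25)
RVP^1.25 terms: 0.29 * 12.0^1.25 + 0.71 * 1.0^1.25 = 7.18701
RVP_blend = 7.18701^(1/1.25) = 4.844

4.844 psi


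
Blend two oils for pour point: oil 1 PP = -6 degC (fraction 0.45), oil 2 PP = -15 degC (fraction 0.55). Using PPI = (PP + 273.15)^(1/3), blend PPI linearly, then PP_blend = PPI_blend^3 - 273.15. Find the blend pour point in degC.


PPI_1 = (-6 + 273.15)^(1/3) = 6.440482
PPI_2 = (-15 + 273.15)^(1/3) = 6.36733
PPI_blend = 0.45 * 6.440482 + 0.55 * 6.36733 = 6.400248
PP_blend = 6.400248^3 - 273.15 = 262.1745 - 273.15 = -10.98

-10.98 degC


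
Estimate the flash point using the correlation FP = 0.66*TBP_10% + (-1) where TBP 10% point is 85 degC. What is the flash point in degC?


FP = 0.66 * 85 + (-1) = 55.1

55.1 degC


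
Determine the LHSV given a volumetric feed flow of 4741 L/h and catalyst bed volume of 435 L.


LHSV = volumetric feed rate / catalyst volume
= 4741 L/h / 435 L
= 10.90 h^-1

10.90 h^-1


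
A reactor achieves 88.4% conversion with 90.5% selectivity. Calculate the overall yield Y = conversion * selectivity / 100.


Overall yield = conversion (%) * selectivity (%) / 100
Conversion = 88.4%, Selectivity = 90.5%
Y = 88.4 * 90.5 / 100
= 80.002 %

80.002 %


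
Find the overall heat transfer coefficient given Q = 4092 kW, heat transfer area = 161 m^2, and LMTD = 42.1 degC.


From Q = U*A*LMTD, U = Q / (A * LMTD)
U = 4092 / (161 * 42.1) = 4092 / 6778.1 = 0.6037

0.6037 kW/(m^2*K)


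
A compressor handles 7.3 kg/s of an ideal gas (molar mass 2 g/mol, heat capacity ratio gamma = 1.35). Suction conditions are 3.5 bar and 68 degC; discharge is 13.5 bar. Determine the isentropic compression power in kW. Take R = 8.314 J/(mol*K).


Isentropic work: W = m*(gamma/(gamma-1))*(R*T1/MW)*((P2/P1)^((gamma-1)/gamma) - 1)
T1 = 68 + 273.15 = 341.15 K
Pressure ratio = 13.5 / 3.5 = 3.85714
Exponent = (1.35 - 1)/1.35 = 0.259259
(P2/P1)^exp - 1 = 3.85714^0.259259 - 1 = 0.41904
W = 7.3 * 1.35 / 0.35 * 8.314 * 341.15 / 2 * 0.41904 = 16730

16730 kW


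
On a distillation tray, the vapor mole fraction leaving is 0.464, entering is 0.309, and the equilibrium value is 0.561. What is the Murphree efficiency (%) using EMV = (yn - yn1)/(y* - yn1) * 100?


Murphree vapor efficiency: EMV = (y_n - y_(n-1)) / (y*_n - y_(n-1)) * 100
EMV = (0.464 - 0.309) / (0.561 - 0.309) * 100 = 0.155 / 0.252 * 100 = 61.51

61.51 %


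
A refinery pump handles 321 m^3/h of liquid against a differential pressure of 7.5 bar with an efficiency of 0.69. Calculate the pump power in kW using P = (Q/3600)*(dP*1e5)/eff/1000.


Q = 321 / 3600 = 0.0891667 m^3/s
P = 0.0891667 * (7.5 * 1e5) / 0.69 / 1000 = 96.92

96.92 kW


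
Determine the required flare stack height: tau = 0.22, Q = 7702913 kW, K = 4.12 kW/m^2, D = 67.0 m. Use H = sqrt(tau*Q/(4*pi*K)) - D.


tau*Q/(4*pi*K) = 0.22 * 7702913 / (4 * pi * 4.12) = 32731.9
sqrt(32731.9) = 180.92
H = 180.92 - 67.0 = 113.9

113.9 m


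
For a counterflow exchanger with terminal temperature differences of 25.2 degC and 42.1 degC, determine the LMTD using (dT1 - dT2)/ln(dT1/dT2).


LMTD = (dT1 - dT2) / ln(dT1/dT2)
= (25.2 - 42.1) / ln(25.2 / 42.1) = -16.9 / -0.513204 = 32.93

32.93 degC


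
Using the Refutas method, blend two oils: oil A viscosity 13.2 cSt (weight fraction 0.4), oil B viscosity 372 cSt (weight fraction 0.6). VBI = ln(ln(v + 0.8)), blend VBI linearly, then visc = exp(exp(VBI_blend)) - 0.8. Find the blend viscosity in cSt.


Refutas method: VBN_i = 14.534*ln(ln(visc_i + 0.8)) + 10.975, blended linearly by mass fraction; since VBN is linear in VBI_i = ln(ln(visc_i + 0.8)) and the fractions sum to 1, blend VBI directly: visc = exp(exp(VBI_blend)) - 0.8
VBI_1 = ln(ln(13.2 + 0.8)) = 0.970422
VBI_2 = ln(ln(372 + 0.8)) = 1.77851
VBI_blend = 0.4 * 0.970422 + 0.6 * 1.77851 = 1.45527
visc_blend = exp(exp(1.45527)) - 0.8 = 71.85

71.85 cSt
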